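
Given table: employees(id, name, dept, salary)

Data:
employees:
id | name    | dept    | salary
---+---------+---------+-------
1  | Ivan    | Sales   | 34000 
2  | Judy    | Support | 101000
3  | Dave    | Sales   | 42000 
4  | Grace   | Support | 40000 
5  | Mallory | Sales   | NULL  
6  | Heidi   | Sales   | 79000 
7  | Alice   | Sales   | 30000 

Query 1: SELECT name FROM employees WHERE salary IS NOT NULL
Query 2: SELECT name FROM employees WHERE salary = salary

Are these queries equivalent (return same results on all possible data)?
Yes, equivalent

Both queries return: [('Alice',), ('Dave',), ('Grace',), ('Heidi',), ('Ivan',), ('Judy',)]

Reason: IS NOT NULL vs self-equality (both exclude NULLs)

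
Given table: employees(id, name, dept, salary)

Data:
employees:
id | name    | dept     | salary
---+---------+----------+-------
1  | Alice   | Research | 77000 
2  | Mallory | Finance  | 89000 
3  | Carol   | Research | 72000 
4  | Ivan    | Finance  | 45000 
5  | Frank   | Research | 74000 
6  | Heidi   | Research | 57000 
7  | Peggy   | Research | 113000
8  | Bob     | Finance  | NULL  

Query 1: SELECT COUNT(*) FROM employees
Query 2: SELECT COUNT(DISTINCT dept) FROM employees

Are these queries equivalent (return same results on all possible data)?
No, not equivalent

Query 1 returns: [(8,)]
Query 2 returns: [(2,)]

Reason: COUNT(*) counts rows, COUNT(DISTINCT dept) counts unique depts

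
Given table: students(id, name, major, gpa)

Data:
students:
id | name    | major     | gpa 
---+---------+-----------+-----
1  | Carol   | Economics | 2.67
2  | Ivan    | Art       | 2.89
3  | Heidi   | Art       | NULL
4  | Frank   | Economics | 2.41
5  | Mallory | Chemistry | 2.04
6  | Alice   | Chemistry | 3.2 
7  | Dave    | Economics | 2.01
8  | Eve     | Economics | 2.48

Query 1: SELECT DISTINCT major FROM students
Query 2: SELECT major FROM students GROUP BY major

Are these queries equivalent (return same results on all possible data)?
Yes, equivalent

Both queries return: [('Art',), ('Chemistry',), ('Economics',)]

Reason: Both get unique majors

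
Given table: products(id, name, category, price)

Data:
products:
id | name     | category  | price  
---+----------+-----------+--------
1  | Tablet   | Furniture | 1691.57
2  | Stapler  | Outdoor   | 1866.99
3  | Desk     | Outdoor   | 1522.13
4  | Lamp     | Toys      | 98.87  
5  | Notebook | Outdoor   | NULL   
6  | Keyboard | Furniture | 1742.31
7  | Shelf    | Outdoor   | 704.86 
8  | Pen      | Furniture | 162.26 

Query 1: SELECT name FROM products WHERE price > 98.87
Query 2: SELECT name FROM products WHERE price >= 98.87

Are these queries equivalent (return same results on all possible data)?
No, not equivalent

Query 1 returns: [('Tablet',), ('Stapler',), ('Desk',), ('Keyboard',), ('Shelf',), ('Pen',)]
Query 2 returns: [('Tablet',), ('Stapler',), ('Desk',), ('Lamp',), ('Keyboard',), ('Shelf',), ('Pen',)]

Reason: > vs >= gives different results when price = 98.87 exists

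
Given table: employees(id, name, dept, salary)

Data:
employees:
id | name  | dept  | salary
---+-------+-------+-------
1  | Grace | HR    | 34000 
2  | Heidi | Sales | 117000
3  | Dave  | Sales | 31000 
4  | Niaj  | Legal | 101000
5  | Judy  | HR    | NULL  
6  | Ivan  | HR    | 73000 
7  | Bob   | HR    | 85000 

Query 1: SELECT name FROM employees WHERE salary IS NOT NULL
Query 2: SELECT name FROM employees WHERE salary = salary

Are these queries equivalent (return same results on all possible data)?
Yes, equivalent

Both queries return: [('Bob',), ('Dave',), ('Grace',), ('Heidi',), ('Ivan',), ('Niaj',)]

Reason: IS NOT NULL vs self-equality (both exclude NULLs)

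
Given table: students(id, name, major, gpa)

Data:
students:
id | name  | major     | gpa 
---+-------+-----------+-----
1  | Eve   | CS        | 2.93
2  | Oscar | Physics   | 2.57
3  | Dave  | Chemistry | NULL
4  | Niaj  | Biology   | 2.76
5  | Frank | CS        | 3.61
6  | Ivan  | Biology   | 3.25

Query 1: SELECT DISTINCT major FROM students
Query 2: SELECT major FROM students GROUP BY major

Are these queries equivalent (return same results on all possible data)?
Yes, equivalent

Both queries return: [('Biology',), ('CS',), ('Chemistry',), ('Physics',)]

Reason: Both get unique majors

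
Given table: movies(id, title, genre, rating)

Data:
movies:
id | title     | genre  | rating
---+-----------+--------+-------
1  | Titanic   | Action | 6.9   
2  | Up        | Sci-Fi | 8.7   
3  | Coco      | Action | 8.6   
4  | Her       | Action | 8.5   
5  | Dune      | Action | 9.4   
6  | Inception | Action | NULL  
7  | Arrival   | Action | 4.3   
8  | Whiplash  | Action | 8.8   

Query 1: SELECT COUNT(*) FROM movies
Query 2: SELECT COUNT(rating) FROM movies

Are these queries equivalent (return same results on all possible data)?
No, not equivalent

Query 1 returns: [(8,)]
Query 2 returns: [(7,)]

Reason: COUNT(*) includes NULLs, COUNT(column) excludes them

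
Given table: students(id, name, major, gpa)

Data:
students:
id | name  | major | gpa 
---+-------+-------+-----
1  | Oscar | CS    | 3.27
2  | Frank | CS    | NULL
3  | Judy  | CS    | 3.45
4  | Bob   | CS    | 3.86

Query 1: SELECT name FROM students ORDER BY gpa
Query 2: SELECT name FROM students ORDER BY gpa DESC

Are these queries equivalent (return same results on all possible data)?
No, not equivalent

Query 1 returns: [('Frank',), ('Oscar',), ('Judy',), ('Bob',)]
Query 2 returns: [('Bob',), ('Judy',), ('Oscar',), ('Frank',)]

Reason: ASC vs DESC gives opposite ordering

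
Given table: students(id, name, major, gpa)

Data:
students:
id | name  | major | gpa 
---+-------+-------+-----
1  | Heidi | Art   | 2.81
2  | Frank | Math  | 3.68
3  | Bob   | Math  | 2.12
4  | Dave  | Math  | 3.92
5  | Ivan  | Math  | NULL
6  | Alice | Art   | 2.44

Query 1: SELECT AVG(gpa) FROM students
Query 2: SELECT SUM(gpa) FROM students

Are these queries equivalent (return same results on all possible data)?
No, not equivalent

Query 1 returns: [(2.994,)]
Query 2 returns: [(14.97,)]

Reason: AVG vs SUM give different aggregate values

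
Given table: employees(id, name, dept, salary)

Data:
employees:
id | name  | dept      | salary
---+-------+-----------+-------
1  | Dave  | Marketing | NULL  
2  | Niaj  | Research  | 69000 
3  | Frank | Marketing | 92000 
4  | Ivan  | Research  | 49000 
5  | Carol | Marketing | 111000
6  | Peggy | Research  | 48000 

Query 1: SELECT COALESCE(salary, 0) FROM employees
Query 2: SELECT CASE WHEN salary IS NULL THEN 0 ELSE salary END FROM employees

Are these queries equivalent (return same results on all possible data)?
Yes, equivalent

Both queries return: [(0,), (48000,), (49000,), (69000,), (92000,), (111000,)]

Reason: COALESCE vs CASE for NULL handling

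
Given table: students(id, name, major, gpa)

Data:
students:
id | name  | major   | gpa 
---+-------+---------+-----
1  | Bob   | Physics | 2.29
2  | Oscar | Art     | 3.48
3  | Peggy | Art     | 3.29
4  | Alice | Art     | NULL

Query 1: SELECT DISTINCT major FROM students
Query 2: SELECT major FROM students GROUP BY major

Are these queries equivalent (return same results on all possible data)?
Yes, equivalent

Both queries return: [('Art',), ('Physics',)]

Reason: Both get unique majors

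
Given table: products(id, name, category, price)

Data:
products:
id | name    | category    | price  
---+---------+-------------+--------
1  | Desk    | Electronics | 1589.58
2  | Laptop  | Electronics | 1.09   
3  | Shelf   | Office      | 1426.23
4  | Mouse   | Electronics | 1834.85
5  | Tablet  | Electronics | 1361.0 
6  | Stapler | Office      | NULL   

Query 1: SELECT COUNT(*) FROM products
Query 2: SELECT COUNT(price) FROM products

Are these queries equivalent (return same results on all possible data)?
No, not equivalent

Query 1 returns: [(6,)]
Query 2 returns: [(5,)]

Reason: COUNT(*) includes NULLs, COUNT(column) excludes them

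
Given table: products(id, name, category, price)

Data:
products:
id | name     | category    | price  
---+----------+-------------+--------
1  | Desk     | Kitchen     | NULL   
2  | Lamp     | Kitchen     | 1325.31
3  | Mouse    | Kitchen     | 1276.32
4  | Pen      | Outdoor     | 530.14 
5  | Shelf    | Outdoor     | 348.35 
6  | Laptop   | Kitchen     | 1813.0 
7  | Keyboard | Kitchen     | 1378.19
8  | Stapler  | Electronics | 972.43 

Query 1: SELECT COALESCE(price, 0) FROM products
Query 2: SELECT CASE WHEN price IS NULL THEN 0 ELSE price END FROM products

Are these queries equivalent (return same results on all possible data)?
Yes, equivalent

Both queries return: [(0,), (348.35,), (530.14,), (972.43,), (1276.32,), (1325.31,), (1378.19,), (1813.0,)]

Reason: COALESCE vs CASE for NULL handling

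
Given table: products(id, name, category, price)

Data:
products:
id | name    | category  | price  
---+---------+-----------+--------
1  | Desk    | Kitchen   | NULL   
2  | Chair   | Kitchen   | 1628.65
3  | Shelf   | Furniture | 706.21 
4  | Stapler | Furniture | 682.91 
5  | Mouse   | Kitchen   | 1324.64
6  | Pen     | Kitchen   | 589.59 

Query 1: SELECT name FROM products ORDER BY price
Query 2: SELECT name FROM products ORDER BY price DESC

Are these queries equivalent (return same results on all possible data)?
No, not equivalent

Query 1 returns: [('Desk',), ('Pen',), ('Stapler',), ('Shelf',), ('Mouse',), ('Chair',)]
Query 2 returns: [('Chair',), ('Mouse',), ('Shelf',), ('Stapler',), ('Pen',), ('Desk',)]

Reason: ASC vs DESC gives opposite ordering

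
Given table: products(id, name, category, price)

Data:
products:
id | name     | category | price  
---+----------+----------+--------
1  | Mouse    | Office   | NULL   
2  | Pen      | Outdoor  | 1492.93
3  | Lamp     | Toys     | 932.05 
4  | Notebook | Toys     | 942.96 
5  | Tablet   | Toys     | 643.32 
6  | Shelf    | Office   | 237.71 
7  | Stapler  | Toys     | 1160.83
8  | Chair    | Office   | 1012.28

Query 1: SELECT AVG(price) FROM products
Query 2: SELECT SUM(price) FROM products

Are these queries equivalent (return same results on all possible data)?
No, not equivalent

Query 1 returns: [(917.4399999999999,)]
Query 2 returns: [(6422.08,)]

Reason: AVG vs SUM give different aggregate values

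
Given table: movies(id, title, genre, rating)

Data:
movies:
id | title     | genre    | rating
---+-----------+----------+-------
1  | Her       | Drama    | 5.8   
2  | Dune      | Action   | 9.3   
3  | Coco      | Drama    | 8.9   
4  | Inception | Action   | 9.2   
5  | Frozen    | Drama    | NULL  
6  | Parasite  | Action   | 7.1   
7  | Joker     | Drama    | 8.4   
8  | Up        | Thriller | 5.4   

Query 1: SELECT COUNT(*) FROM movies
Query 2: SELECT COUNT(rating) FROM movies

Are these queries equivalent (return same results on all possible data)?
No, not equivalent

Query 1 returns: [(8,)]
Query 2 returns: [(7,)]

Reason: COUNT(*) includes NULLs, COUNT(column) excludes them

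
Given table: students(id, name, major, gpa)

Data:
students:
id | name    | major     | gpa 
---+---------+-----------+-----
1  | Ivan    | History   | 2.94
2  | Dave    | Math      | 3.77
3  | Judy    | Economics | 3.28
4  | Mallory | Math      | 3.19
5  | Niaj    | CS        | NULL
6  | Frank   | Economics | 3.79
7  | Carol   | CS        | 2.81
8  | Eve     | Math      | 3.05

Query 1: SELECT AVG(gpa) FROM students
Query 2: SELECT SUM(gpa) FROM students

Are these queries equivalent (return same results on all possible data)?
No, not equivalent

Query 1 returns: [(3.261428571428571,)]
Query 2 returns: [(22.83,)]

Reason: AVG vs SUM give different aggregate values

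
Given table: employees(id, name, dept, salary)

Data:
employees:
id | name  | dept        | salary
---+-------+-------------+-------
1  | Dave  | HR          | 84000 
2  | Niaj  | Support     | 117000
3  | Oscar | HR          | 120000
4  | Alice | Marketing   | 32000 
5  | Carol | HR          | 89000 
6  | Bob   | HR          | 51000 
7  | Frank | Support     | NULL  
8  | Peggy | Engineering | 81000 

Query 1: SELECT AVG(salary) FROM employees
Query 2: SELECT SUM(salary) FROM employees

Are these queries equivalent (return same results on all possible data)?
No, not equivalent

Query 1 returns: [(82000.0,)]
Query 2 returns: [(574000,)]

Reason: AVG vs SUM give different aggregate values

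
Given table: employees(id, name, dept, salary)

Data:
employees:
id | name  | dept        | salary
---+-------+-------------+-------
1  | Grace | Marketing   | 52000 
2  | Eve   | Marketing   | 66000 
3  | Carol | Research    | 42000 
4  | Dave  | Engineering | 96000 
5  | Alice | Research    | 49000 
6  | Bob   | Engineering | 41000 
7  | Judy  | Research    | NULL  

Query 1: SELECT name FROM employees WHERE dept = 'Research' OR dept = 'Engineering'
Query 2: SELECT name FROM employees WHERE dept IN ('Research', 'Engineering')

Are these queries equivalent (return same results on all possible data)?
Yes, equivalent

Both queries return: [('Alice',), ('Bob',), ('Carol',), ('Dave',), ('Judy',)]

Reason: OR vs IN are equivalent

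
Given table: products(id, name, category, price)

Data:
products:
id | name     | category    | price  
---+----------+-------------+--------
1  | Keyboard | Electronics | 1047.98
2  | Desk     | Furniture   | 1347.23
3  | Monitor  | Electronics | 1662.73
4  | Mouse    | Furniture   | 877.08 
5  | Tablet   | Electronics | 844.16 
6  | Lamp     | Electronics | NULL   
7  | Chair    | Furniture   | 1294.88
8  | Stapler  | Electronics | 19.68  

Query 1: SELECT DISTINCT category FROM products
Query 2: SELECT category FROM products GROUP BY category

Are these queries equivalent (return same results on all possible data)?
Yes, equivalent

Both queries return: [('Electronics',), ('Furniture',)]

Reason: Both get unique categorys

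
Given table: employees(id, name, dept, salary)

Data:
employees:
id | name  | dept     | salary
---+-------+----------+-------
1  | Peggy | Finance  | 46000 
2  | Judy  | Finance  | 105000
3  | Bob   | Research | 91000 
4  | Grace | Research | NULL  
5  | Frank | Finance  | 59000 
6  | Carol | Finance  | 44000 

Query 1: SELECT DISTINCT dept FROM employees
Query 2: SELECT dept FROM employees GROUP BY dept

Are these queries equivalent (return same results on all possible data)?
Yes, equivalent

Both queries return: [('Finance',), ('Research',)]

Reason: Both get unique depts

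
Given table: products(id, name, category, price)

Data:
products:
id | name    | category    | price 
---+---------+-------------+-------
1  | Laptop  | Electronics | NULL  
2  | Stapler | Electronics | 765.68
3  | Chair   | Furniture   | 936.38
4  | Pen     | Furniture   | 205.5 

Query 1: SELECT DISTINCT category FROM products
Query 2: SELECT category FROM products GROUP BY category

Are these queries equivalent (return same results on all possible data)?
Yes, equivalent

Both queries return: [('Electronics',), ('Furniture',)]

Reason: Both get unique categorys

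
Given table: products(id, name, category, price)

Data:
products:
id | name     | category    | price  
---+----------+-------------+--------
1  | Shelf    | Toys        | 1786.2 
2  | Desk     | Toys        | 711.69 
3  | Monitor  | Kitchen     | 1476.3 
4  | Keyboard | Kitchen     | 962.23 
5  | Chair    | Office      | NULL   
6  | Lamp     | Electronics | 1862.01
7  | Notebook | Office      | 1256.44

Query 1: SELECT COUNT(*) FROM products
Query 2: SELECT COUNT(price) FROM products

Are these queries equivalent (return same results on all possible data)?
No, not equivalent

Query 1 returns: [(7,)]
Query 2 returns: [(6,)]

Reason: COUNT(*) includes NULLs, COUNT(column) excludes them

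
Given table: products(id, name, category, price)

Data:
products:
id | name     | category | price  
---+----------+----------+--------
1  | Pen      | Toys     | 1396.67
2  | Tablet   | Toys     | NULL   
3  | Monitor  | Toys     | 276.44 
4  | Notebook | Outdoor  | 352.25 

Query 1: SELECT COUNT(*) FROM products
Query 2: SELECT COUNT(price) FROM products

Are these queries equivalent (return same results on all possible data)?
No, not equivalent

Query 1 returns: [(4,)]
Query 2 returns: [(3,)]

Reason: COUNT(*) includes NULLs, COUNT(column) excludes them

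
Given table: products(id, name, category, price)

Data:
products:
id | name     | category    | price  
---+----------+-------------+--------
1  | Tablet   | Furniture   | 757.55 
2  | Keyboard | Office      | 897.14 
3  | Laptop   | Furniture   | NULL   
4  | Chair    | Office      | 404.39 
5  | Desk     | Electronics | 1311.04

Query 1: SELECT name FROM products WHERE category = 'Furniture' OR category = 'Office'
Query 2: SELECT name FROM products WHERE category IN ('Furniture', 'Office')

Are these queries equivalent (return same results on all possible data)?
Yes, equivalent

Both queries return: [('Chair',), ('Keyboard',), ('Laptop',), ('Tablet',)]

Reason: OR vs IN are equivalent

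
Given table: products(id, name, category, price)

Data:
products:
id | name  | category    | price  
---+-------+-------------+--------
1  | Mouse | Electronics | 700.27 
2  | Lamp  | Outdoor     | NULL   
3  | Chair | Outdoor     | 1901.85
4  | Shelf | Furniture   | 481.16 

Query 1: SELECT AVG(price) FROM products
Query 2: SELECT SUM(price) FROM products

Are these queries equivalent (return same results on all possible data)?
No, not equivalent

Query 1 returns: [(1027.76,)]
Query 2 returns: [(3083.2799999999997,)]

Reason: AVG vs SUM give different aggregate values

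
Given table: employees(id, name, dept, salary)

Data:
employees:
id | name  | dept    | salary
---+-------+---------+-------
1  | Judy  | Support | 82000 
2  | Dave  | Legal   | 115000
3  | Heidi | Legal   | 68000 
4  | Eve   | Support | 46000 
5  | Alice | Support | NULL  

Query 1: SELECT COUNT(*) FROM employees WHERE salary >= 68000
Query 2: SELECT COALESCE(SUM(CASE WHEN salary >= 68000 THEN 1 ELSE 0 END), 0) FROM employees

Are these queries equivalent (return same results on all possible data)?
Yes, equivalent

Both queries return: [(3,)]

Reason: COUNT with WHERE vs conditional SUM (COALESCE handles empty-table NULL)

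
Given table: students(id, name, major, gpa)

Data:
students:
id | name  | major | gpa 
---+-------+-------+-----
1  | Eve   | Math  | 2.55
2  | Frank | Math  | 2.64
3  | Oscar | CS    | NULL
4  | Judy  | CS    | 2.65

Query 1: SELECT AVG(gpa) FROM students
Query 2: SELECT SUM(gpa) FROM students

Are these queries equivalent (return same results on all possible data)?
No, not equivalent

Query 1 returns: [(2.6133333333333333,)]
Query 2 returns: [(7.84,)]

Reason: AVG vs SUM give different aggregate values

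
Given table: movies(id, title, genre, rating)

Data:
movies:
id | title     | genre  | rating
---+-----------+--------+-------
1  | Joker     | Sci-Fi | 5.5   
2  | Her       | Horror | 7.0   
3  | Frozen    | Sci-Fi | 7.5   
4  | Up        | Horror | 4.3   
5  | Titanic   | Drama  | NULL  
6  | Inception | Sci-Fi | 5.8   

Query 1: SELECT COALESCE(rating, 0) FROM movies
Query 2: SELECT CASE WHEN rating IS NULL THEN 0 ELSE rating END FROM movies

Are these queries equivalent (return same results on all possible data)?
Yes, equivalent

Both queries return: [(0,), (4.3,), (5.5,), (5.8,), (7.0,), (7.5,)]

Reason: COALESCE vs CASE for NULL handling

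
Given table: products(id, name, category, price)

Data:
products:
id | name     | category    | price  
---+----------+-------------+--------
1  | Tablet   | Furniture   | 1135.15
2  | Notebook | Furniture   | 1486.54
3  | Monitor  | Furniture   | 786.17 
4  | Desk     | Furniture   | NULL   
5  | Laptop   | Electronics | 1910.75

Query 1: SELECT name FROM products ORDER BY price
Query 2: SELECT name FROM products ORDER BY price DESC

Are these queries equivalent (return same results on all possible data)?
No, not equivalent

Query 1 returns: [('Desk',), ('Monitor',), ('Tablet',), ('Notebook',), ('Laptop',)]
Query 2 returns: [('Laptop',), ('Notebook',), ('Tablet',), ('Monitor',), ('Desk',)]

Reason: ASC vs DESC gives opposite ordering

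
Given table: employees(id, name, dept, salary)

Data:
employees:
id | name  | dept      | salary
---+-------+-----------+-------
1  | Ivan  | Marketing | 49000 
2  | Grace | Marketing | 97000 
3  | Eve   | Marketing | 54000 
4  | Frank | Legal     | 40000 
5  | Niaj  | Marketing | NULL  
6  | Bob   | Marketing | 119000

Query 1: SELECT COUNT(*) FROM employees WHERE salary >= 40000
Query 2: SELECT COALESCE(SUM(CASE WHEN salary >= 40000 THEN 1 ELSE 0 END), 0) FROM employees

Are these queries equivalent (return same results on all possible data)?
Yes, equivalent

Both queries return: [(5,)]

Reason: COUNT with WHERE vs conditional SUM (COALESCE handles empty-table NULL)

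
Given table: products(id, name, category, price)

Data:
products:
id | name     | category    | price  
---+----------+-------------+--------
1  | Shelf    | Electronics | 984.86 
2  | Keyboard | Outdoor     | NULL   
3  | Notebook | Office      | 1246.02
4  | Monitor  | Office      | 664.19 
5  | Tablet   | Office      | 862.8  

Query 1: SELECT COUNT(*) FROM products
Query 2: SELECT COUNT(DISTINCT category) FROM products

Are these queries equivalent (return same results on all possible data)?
No, not equivalent

Query 1 returns: [(5,)]
Query 2 returns: [(3,)]

Reason: COUNT(*) counts rows, COUNT(DISTINCT category) counts unique categorys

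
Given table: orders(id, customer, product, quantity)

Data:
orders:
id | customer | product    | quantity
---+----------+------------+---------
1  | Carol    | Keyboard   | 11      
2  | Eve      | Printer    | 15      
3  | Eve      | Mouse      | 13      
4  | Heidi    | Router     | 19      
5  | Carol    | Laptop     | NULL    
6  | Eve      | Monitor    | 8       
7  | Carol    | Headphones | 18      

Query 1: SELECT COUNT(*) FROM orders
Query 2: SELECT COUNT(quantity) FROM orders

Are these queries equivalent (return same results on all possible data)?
No, not equivalent

Query 1 returns: [(7,)]
Query 2 returns: [(6,)]

Reason: COUNT(*) includes NULLs, COUNT(column) excludes them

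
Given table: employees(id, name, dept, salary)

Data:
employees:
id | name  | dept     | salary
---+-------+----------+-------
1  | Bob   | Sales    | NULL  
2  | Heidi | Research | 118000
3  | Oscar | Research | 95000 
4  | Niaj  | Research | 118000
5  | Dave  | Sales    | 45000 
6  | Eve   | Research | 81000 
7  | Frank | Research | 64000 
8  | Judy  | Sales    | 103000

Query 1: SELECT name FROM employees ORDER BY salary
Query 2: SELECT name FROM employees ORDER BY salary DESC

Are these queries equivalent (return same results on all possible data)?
No, not equivalent

Query 1 returns: [('Bob',), ('Dave',), ('Frank',), ('Eve',), ('Oscar',), ('Judy',), ('Heidi',), ('Niaj',)]
Query 2 returns: [('Heidi',), ('Niaj',), ('Judy',), ('Oscar',), ('Eve',), ('Frank',), ('Dave',), ('Bob',)]

Reason: ASC vs DESC gives opposite ordering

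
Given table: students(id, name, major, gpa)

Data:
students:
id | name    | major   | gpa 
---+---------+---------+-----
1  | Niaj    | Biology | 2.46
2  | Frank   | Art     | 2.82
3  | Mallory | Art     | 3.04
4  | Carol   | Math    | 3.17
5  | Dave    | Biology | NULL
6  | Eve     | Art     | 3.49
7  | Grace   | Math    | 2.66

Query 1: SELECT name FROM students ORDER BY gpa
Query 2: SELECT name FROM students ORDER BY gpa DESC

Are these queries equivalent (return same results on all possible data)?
No, not equivalent

Query 1 returns: [('Dave',), ('Niaj',), ('Grace',), ('Frank',), ('Mallory',), ('Carol',), ('Eve',)]
Query 2 returns: [('Eve',), ('Carol',), ('Mallory',), ('Frank',), ('Grace',), ('Niaj',), ('Dave',)]

Reason: ASC vs DESC gives opposite ordering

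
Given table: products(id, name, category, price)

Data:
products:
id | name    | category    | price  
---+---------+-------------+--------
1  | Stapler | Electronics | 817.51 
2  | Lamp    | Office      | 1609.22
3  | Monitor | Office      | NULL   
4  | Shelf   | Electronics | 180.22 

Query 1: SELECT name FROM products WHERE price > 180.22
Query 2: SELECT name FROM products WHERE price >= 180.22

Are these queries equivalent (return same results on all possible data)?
No, not equivalent

Query 1 returns: [('Stapler',), ('Lamp',)]
Query 2 returns: [('Stapler',), ('Lamp',), ('Shelf',)]

Reason: > vs >= gives different results when price = 180.22 exists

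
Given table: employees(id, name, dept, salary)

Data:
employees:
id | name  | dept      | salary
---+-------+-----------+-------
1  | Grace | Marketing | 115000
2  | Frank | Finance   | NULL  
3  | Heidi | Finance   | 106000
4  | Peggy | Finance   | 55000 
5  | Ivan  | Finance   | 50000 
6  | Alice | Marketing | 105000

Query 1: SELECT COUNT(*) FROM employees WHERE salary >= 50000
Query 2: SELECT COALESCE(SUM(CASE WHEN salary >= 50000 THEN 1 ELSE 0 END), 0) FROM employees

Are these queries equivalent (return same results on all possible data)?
Yes, equivalent

Both queries return: [(5,)]

Reason: COUNT with WHERE vs conditional SUM (COALESCE handles empty-table NULL)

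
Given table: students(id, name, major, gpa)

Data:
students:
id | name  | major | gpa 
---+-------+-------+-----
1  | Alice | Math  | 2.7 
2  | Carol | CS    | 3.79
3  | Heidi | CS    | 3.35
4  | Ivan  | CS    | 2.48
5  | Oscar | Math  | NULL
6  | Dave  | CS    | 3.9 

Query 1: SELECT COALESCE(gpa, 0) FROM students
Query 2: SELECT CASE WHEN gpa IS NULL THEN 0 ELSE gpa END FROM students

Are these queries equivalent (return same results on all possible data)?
Yes, equivalent

Both queries return: [(0,), (2.48,), (2.7,), (3.35,), (3.79,), (3.9,)]

Reason: COALESCE vs CASE for NULL handling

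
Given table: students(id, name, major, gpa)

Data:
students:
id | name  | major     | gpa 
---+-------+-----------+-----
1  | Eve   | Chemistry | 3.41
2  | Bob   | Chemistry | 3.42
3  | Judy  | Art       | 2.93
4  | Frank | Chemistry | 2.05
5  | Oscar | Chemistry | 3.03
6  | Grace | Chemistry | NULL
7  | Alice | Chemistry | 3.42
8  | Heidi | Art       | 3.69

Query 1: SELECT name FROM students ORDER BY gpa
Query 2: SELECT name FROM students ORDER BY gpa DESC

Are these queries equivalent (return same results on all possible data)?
No, not equivalent

Query 1 returns: [('Grace',), ('Frank',), ('Judy',), ('Oscar',), ('Eve',), ('Bob',), ('Alice',), ('Heidi',)]
Query 2 returns: [('Heidi',), ('Bob',), ('Alice',), ('Eve',), ('Oscar',), ('Judy',), ('Frank',), ('Grace',)]

Reason: ASC vs DESC gives opposite ordering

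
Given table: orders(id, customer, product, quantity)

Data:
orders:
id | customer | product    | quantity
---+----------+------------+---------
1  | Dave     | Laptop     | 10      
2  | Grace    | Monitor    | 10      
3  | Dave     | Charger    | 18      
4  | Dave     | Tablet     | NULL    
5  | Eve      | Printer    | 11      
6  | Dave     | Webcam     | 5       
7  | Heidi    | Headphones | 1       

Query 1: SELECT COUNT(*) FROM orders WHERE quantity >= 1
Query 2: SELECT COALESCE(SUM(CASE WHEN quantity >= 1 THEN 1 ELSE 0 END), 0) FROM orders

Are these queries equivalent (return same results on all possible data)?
Yes, equivalent

Both queries return: [(6,)]

Reason: COUNT with WHERE vs conditional SUM (COALESCE handles empty-table NULL)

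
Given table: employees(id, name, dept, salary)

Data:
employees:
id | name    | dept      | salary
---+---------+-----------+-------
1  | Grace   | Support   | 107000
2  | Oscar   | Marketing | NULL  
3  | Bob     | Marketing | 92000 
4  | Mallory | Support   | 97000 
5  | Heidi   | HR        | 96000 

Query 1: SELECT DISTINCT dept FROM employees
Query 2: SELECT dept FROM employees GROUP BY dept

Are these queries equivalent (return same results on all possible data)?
Yes, equivalent

Both queries return: [('HR',), ('Marketing',), ('Support',)]

Reason: Both get unique depts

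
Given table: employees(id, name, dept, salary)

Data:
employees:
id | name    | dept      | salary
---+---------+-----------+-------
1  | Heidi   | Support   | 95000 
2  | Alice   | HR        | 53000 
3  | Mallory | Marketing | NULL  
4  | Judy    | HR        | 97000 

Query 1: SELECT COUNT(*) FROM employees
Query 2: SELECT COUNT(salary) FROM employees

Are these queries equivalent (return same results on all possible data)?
No, not equivalent

Query 1 returns: [(4,)]
Query 2 returns: [(3,)]

Reason: COUNT(*) includes NULLs, COUNT(column) excludes them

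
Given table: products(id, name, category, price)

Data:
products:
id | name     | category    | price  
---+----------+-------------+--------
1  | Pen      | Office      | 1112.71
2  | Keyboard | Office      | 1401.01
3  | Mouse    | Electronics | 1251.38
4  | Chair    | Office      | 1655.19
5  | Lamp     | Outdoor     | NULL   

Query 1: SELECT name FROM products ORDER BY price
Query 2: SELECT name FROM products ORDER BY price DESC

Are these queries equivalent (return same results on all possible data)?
No, not equivalent

Query 1 returns: [('Lamp',), ('Pen',), ('Mouse',), ('Keyboard',), ('Chair',)]
Query 2 returns: [('Chair',), ('Keyboard',), ('Mouse',), ('Pen',), ('Lamp',)]

Reason: ASC vs DESC gives opposite ordering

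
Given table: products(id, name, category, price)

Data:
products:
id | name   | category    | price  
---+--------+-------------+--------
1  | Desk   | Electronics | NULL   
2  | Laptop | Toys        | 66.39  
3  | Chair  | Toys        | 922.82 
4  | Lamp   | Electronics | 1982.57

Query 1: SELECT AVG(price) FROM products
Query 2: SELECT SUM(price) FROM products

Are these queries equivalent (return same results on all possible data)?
No, not equivalent

Query 1 returns: [(990.5933333333334,)]
Query 2 returns: [(2971.78,)]

Reason: AVG vs SUM give different aggregate values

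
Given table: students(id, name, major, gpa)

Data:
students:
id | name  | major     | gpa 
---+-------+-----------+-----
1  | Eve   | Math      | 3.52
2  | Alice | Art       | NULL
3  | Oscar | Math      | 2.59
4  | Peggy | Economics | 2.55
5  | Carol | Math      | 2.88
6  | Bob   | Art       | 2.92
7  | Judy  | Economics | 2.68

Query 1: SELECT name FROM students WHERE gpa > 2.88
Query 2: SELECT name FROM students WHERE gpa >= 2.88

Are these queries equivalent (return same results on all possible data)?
No, not equivalent

Query 1 returns: [('Eve',), ('Bob',)]
Query 2 returns: [('Eve',), ('Carol',), ('Bob',)]

Reason: > vs >= gives different results when gpa = 2.88 exists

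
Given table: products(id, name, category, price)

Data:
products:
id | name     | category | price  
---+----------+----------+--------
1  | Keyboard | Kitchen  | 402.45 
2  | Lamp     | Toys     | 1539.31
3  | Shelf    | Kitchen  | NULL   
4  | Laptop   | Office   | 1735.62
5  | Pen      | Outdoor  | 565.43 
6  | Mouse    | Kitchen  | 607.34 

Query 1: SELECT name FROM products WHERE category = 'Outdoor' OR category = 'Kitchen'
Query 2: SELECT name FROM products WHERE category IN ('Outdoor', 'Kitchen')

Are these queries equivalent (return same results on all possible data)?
Yes, equivalent

Both queries return: [('Keyboard',), ('Mouse',), ('Pen',), ('Shelf',)]

Reason: OR vs IN are equivalent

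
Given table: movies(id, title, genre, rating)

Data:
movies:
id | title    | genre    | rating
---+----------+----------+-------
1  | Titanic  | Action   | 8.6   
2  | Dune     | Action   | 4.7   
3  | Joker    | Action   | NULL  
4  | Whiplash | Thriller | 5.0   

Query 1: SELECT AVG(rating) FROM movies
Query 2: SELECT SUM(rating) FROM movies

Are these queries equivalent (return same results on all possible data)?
No, not equivalent

Query 1 returns: [(6.1000000000000005,)]
Query 2 returns: [(18.3,)]

Reason: AVG vs SUM give different aggregate values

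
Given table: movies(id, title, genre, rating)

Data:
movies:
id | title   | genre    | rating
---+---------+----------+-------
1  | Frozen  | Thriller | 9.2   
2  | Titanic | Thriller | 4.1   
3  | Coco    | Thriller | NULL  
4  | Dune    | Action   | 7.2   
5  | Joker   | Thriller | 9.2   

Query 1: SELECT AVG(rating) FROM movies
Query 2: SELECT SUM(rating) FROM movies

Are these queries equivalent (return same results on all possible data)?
No, not equivalent

Query 1 returns: [(7.425,)]
Query 2 returns: [(29.7,)]

Reason: AVG vs SUM give different aggregate values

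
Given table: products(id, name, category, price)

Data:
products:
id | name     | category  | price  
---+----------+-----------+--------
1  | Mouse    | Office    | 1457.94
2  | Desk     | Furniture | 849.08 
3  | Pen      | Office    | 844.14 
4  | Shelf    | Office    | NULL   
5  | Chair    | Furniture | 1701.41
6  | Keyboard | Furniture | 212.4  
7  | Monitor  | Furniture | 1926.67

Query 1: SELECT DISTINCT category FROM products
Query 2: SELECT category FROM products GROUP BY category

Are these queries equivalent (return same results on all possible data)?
Yes, equivalent

Both queries return: [('Furniture',), ('Office',)]

Reason: Both get unique categorys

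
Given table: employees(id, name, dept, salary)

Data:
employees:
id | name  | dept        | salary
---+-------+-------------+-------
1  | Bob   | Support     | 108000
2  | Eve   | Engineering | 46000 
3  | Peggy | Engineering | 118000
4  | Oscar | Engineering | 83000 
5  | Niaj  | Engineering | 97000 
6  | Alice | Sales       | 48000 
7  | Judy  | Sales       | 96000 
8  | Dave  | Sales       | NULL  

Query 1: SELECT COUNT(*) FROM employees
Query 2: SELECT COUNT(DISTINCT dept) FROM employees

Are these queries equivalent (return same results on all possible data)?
No, not equivalent

Query 1 returns: [(8,)]
Query 2 returns: [(3,)]

Reason: COUNT(*) counts rows, COUNT(DISTINCT dept) counts unique depts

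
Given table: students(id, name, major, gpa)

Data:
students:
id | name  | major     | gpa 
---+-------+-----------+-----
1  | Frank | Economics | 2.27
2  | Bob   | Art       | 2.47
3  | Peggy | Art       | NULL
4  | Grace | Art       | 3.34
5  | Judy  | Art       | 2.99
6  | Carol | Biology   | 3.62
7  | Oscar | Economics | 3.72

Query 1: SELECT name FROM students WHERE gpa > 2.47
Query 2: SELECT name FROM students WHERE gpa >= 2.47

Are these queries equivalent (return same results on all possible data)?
No, not equivalent

Query 1 returns: [('Grace',), ('Judy',), ('Carol',), ('Oscar',)]
Query 2 returns: [('Bob',), ('Grace',), ('Judy',), ('Carol',), ('Oscar',)]

Reason: > vs >= gives different results when gpa = 2.47 exists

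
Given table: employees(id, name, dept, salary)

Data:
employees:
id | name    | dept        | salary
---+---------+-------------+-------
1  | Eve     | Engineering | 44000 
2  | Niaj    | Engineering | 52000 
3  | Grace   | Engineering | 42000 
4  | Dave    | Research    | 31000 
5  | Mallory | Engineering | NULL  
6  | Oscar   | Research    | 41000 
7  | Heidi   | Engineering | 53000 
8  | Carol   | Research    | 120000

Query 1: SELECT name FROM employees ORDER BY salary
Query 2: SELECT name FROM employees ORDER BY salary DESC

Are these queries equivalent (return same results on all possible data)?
No, not equivalent

Query 1 returns: [('Mallory',), ('Dave',), ('Oscar',), ('Grace',), ('Eve',), ('Niaj',), ('Heidi',), ('Carol',)]
Query 2 returns: [('Carol',), ('Heidi',), ('Niaj',), ('Eve',), ('Grace',), ('Oscar',), ('Dave',), ('Mallory',)]

Reason: ASC vs DESC gives opposite ordering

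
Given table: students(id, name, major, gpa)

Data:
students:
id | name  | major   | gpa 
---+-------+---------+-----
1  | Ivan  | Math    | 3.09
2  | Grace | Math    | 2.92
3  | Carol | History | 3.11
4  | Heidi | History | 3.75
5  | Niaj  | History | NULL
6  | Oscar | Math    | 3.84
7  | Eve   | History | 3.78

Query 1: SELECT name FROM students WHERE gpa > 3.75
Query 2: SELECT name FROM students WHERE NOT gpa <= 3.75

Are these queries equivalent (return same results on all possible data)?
Yes, equivalent

Both queries return: [('Eve',), ('Oscar',)]

Reason: Both filter gpa > 3.75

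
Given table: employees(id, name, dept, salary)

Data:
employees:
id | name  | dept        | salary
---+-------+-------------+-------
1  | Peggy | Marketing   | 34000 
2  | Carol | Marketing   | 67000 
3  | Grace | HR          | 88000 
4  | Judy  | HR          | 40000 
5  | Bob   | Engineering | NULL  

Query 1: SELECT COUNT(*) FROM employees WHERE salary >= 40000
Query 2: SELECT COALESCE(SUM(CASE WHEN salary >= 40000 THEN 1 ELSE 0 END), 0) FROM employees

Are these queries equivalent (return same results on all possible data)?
Yes, equivalent

Both queries return: [(3,)]

Reason: COUNT with WHERE vs conditional SUM (COALESCE handles empty-table NULL)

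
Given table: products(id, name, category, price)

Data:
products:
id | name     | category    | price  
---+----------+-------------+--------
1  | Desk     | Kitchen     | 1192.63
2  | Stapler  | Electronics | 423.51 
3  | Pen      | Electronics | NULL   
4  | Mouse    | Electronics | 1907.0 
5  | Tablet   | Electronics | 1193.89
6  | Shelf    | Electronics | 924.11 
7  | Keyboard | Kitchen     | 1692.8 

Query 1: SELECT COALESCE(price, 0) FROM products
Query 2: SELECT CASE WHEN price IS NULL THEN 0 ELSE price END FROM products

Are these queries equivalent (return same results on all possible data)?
Yes, equivalent

Both queries return: [(0,), (423.51,), (924.11,), (1192.63,), (1193.89,), (1692.8,), (1907.0,)]

Reason: COALESCE vs CASE for NULL handling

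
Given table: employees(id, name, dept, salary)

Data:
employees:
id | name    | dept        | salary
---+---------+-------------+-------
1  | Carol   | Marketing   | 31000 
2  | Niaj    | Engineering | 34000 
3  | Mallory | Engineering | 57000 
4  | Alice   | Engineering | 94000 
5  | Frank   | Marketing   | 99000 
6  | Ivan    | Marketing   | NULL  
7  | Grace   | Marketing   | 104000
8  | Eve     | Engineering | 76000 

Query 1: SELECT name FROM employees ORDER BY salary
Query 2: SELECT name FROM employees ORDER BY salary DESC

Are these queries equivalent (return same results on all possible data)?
No, not equivalent

Query 1 returns: [('Ivan',), ('Carol',), ('Niaj',), ('Mallory',), ('Eve',), ('Alice',), ('Frank',), ('Grace',)]
Query 2 returns: [('Grace',), ('Frank',), ('Alice',), ('Eve',), ('Mallory',), ('Niaj',), ('Carol',), ('Ivan',)]

Reason: ASC vs DESC gives opposite ordering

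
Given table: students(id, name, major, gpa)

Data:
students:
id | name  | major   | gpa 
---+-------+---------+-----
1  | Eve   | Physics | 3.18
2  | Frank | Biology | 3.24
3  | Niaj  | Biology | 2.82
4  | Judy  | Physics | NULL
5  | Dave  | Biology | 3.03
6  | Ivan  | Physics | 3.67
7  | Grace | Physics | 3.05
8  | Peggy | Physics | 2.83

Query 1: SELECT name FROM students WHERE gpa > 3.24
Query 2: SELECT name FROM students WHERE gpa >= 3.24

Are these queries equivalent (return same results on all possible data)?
No, not equivalent

Query 1 returns: [('Ivan',)]
Query 2 returns: [('Frank',), ('Ivan',)]

Reason: > vs >= gives different results when gpa = 3.24 exists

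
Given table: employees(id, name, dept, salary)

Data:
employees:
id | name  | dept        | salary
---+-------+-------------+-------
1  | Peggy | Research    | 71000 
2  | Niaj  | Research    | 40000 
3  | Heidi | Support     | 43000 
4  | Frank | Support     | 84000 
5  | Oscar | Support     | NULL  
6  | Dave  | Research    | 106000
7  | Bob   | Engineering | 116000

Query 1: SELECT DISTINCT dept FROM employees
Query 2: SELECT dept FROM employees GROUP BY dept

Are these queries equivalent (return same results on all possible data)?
Yes, equivalent

Both queries return: [('Engineering',), ('Research',), ('Support',)]

Reason: Both get unique depts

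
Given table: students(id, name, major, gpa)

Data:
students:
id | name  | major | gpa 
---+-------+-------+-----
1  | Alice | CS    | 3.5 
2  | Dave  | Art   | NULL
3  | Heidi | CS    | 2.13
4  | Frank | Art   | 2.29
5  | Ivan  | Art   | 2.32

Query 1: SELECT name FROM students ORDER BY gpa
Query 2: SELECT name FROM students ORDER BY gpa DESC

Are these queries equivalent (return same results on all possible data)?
No, not equivalent

Query 1 returns: [('Dave',), ('Heidi',), ('Frank',), ('Ivan',), ('Alice',)]
Query 2 returns: [('Alice',), ('Ivan',), ('Frank',), ('Heidi',), ('Dave',)]

Reason: ASC vs DESC gives opposite ordering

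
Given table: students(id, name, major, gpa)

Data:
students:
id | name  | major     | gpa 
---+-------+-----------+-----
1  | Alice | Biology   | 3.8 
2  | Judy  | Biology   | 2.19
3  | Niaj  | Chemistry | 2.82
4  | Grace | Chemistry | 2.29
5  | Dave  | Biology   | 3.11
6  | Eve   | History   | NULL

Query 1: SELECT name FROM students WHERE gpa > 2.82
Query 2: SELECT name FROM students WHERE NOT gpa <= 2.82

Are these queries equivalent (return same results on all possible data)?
Yes, equivalent

Both queries return: [('Alice',), ('Dave',)]

Reason: Both filter gpa > 2.82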